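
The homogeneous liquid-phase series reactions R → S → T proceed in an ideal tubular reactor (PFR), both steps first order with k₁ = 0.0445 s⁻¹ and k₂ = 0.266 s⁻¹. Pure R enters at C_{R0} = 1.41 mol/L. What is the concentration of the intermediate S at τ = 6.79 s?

For first-order series with pure R initially, C_S(τ) = k₁C_{R0}/(k₂−k₁)·(e^(−k₁τ) − e^(−k₂τ)).
e^(−k₁τ) = e^(−0.0445×6.79) = e^(−0.3022) = 0.7392; e^(−k₂τ) = e^(−1.806) = 0.1643.
C_S = 0.0445×1.41/(0.266−0.0445) × (0.7392−0.1643) = 0.2833×0.5749 = 0.1629 mol/L.

0.163 mol/L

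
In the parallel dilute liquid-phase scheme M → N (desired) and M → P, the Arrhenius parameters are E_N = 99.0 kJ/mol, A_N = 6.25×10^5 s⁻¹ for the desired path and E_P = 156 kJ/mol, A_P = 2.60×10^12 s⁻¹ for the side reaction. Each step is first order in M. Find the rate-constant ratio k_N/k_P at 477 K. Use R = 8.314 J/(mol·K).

Since both paths have the same order in M, the concentration cancels and S_{N/P} = k_N/k_P = (A_N/A_P)·exp[(E_P−E_N)/(RT)].
(E_P−E_N)/(RT) = (156−99.0)×10³/(8.314×477) = 57000/3966 = 14.37.
k_N/k_P = (6.25×10^5/2.60×10^12)·exp(14.37) = 2.404×10^-7 × 1.746×10^6 = 0.420.

0.420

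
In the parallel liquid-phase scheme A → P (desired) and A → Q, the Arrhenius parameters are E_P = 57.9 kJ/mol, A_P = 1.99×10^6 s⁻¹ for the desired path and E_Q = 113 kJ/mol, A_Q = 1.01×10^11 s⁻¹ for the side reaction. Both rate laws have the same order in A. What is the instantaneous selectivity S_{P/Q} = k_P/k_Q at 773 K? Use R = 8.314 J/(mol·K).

k_P/k_Q = (A_P/A_Q)·exp[−(E_P−E_Q)/(RT)] = (A_P/A_Q)·exp[(E_Q−E_P)/(RT)].
(E_Q−E_P)/(RT) = (113−57.9)×10³/(8.314×773) = 55100/6427 = 8.574.
k_P/k_Q = (1.99×10^6/1.01×10^11)·exp(8.574) = 1.970×10^-5 × 5290 = 0.104.

0.104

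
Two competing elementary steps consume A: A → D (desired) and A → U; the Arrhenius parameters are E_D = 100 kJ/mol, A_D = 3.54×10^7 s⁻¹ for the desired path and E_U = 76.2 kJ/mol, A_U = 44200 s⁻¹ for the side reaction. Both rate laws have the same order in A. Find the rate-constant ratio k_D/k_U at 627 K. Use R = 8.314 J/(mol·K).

k_D/k_U = (A_D/A_U)·exp[−(E_D−E_U)/(RT)] = (A_D/A_U)·exp[(E_U−E_D)/(RT)].
(E_U−E_D)/(RT) = (76.2−100)×10³/(8.314×627) = -23800/5213 = -4.566.
k_D/k_U = (3.54×10^7/44200)·exp(-4.566) = 800.9 × 0.01040 = 8.33.
Since E_D > E_U, raising the temperature improves selectivity toward D.

8.33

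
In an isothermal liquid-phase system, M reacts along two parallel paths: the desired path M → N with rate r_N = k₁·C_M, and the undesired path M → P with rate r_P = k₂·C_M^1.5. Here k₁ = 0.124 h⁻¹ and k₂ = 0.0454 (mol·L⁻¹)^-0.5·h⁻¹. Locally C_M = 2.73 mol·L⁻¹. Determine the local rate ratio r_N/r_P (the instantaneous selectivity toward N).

S_{N/P} = r_N/r_P = (k₁·C_M)/(k₂·C_M^1.5) = (k₁/k₂)·C_M^-0.5.
= (0.124×2.730) / (0.0454×2.730^1.5) = 0.3385/0.2048 = 1.65.

1.65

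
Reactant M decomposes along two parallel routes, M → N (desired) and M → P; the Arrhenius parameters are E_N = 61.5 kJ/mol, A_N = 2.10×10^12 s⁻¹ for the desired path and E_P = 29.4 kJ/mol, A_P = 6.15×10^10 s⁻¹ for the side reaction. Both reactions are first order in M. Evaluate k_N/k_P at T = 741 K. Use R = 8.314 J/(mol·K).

0.186

k_N/k_P = (A_N/A_P)·exp[−(E_N−E_P)/(RT)] = (A_N/A_P)·exp[(E_P−E_N)/(RT)].
(E_P−E_N)/(RT) = (29.4−61.5)×10³/(8.314×741) = -32100/6161 = -5.210.
k_N/k_P = (2.10×10^12/6.15×10^10)·exp(-5.210) = 34.15 × 0.005459 = 0.186.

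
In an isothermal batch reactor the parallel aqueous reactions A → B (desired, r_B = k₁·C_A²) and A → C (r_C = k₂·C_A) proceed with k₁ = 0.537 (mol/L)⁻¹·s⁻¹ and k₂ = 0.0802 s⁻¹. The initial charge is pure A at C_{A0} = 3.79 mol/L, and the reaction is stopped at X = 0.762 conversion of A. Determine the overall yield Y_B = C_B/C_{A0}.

0.710

C_A = C_{A0}(1−X) = 0.9020 mol/L.
Along a PFR/batch, dC_C/dC_A = −r_C/(r_B+r_C) = −k₂/(k₂+k₁·C_A).
Integrating from C_{A0} to C_A: C_C = (0.0802/0.537)·ln[(0.0802+0.537·3.79)/(0.0802+0.537·0.902)] = 0.1493·ln(2.115/0.5646) = 0.1973 mol/L.
Then C_B = (C_{A0}−C_A) − C_C = 2.888 − 0.1973 = 2.691 mol/L.
Y_B = C_B/C_{A0} = 2.691/3.79 = 0.710.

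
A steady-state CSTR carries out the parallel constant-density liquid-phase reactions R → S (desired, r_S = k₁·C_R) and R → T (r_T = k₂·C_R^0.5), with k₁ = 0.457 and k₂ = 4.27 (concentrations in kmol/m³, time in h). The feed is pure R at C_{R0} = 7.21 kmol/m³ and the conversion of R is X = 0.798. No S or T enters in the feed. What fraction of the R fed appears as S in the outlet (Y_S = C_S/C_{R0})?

0.0913

Exit C_R = C_{R0}(1−X) = 7.21×0.202 = 1.456 kmol/m³.
In a CSTR the entire volume is at exit conditions, so r_S = 0.457×1.456 = 0.6656 and r_T = 4.27×1.456^0.5 = 5.153.
Fraction of consumed R going to S: r_S/(r_S+r_T) = 0.1144.
C_S = 0.1144·C_{R0}·X = 0.1144×7.21×0.798 = 0.658 kmol/m³; Y_S = C_S/C_{R0} = 0.0913.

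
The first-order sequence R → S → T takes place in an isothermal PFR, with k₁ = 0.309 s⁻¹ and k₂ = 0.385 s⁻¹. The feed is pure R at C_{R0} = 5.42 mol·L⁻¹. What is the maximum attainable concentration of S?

For a first-order series the maximum intermediate yield is C_{S,max}/C_{R0} = (k₁/k₂)^[k₂/(k₂−k₁)].
= (0.309/0.385)^(0.385/(0.385−0.309)) = (0.8026)^(5.066) = 0.3283.
C_{S,max} = 0.3283×5.42 = 1.78 mol·L⁻¹.

1.78 mol·L⁻¹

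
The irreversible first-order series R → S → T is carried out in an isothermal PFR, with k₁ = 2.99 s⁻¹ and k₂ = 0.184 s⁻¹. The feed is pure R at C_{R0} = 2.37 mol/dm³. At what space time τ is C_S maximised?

0.994 s

For first-order series the maximum of C_S occurs at τ_opt = ln(k₂/k₁)/(k₂−k₁).
= ln(0.184/2.99)/(0.184−2.99) = ln(0.06154)/-2.806 = -2.788/-2.806 = 0.994 s.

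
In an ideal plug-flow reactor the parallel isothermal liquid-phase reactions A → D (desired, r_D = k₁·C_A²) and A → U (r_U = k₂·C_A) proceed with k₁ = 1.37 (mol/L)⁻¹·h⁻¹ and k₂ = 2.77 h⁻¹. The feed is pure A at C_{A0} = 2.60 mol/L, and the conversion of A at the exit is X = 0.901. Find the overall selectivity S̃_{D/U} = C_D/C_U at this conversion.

0.639

C_A = C_{A0}(1−X) = 0.2574 mol/L.
Along a PFR/batch, dC_U/dC_A = −r_U/(r_D+r_U) = −k₂/(k₂+k₁·C_A).
Integrating from C_{A0} to C_A: C_U = (2.77/1.37)·ln[(2.77+1.37·2.60)/(2.77+1.37·0.257)] = 2.022·ln(6.332/3.123) = 1.429 mol/L.
Then C_D = (C_{A0}−C_A) − C_U = 2.343 − 1.429 = 0.9132 mol/L.
S̃_{D/U} = C_D/C_U = 0.9132/1.429 = 0.639.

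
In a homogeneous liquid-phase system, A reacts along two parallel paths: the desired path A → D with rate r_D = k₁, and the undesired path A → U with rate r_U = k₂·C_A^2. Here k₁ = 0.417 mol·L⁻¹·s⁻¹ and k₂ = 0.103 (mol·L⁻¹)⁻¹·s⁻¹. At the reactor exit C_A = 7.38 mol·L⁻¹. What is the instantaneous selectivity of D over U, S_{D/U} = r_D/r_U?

0.0743

S_{D/U} = r_D/r_U = (k₁)/(k₂·C_A^2) = (k₁/k₂)·C_A^-2.
= (0.417) / (0.103×7.380^2) = 0.4170/5.610 = 0.0743.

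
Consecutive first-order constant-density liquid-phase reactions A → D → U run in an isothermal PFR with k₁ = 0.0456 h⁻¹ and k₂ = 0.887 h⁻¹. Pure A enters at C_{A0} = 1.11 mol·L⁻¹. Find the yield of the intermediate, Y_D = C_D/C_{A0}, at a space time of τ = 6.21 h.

0.0406

Solving the coupled first-order balances gives C_D(τ) = [k₁/(k₂−k₁)]·C_{A0}·(e^(−k₁τ) − e^(−k₂τ)).
e^(−k₁τ) = e^(−0.0456×6.21) = e^(−0.2832) = 0.7534; e^(−k₂τ) = e^(−5.508) = 0.004053.
C_D = 0.0456×1.11/(0.887−0.0456) × (0.7534−0.004053) = 0.06016×0.7493 = 0.04508 mol·L⁻¹.
Y_D = C_D/C_{A0} = 0.04508/1.11 = 0.0406.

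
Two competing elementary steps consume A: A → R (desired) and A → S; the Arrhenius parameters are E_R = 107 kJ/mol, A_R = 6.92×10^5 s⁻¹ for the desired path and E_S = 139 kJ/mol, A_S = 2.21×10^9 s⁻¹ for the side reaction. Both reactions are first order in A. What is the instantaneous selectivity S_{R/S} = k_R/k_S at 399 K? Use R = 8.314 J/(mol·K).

4.84

With equal orders, S_{R/S} = k_R/k_S = (A_R/A_S)·exp[(E_S−E_R)/(RT)].
(E_S−E_R)/(RT) = (139−107)×10³/(8.314×399) = 32000/3317 = 9.646.
k_R/k_S = (6.92×10^5/2.21×10^9)·exp(9.646) = 3.131×10^-4 × 15467 = 4.84.
Since E_R < E_S, lowering the temperature improves selectivity toward R.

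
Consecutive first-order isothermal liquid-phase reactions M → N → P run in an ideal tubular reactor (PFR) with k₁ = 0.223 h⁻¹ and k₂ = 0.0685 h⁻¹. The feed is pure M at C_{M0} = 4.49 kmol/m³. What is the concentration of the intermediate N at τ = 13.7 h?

Solving the coupled first-order balances gives C_N(τ) = [k₁/(k₂−k₁)]·C_{M0}·(e^(−k₁τ) − e^(−k₂τ)).
e^(−k₁τ) = e^(−0.223×13.7) = e^(−3.055) = 0.04712; e^(−k₂τ) = e^(−0.9385) = 0.3912.
C_N = 0.223×4.49/(0.0685−0.223) × (0.04712−0.3912) = (-6.481)×(-0.3441) = 2.230 kmol/m³.

2.23 kmol/m³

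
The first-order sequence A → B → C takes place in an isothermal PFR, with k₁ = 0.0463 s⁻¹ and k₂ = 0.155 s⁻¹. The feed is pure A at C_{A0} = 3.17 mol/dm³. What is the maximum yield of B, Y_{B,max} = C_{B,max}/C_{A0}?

0.179

Evaluating C_B at τ_opt = ln(k₂/k₁)/(k₂−k₁) gives C_{B,max}/C_{A0} = (k₁/k₂)^[k₂/(k₂−k₁)].
= (0.0463/0.155)^(0.155/(0.155−0.0463)) = (0.2987)^(1.426) = 0.1785.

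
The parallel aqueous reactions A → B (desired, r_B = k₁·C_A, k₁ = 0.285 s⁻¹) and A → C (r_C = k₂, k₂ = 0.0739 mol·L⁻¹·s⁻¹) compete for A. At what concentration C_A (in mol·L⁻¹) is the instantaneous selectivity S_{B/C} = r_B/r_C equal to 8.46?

2.19 mol·L⁻¹

S_{B/C} = (k₁/k₂)·C_A ⇒ C_A = S·k₂/k₁.
= 8.46×0.0739/0.285 = 2.19 mol·L⁻¹.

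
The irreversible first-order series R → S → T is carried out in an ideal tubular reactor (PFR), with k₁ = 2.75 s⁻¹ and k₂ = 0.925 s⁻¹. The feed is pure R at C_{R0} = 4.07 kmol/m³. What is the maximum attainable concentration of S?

For a first-order series the maximum intermediate yield is C_{S,max}/C_{R0} = (k₁/k₂)^[k₂/(k₂−k₁)].
= (2.75/0.925)^(0.925/(0.925−2.75)) = (2.973)^(-0.5068) = 0.5757.
C_{S,max} = 0.5757×4.07 = 2.34 kmol/m³.

2.34 kmol/m³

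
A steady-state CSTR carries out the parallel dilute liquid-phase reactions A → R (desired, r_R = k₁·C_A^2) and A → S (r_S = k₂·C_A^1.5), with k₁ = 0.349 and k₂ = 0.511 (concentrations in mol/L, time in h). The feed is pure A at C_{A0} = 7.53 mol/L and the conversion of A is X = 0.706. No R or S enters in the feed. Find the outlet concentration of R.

2.68 mol/L

Exit C_A = C_{A0}(1−X) = 7.53×0.294 = 2.214 mol/L.
A CSTR operates uniformly at the exit composition, giving r_R = 1.710 and r_S = 1.683 (each k·C_A^n at C_A = 2.214).
Fraction of consumed A going to R: r_R/(r_R+r_S) = 0.5040.
C_R = 0.5040·C_{A0}·X = 0.5040×7.53×0.706 = 2.68 mol/L.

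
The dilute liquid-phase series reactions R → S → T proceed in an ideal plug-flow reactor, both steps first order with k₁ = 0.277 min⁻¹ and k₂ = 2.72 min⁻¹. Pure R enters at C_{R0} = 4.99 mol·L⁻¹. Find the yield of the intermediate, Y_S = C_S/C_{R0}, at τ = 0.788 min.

0.0779

For first-order series with pure R initially, C_S(τ) = k₁C_{R0}/(k₂−k₁)·(e^(−k₁τ) − e^(−k₂τ)).
e^(−k₁τ) = e^(−0.277×0.788) = e^(−0.2183) = 0.8039; e^(−k₂τ) = e^(−2.143) = 0.1173.
C_S = 0.277×4.99/(2.72−0.277) × (0.8039−0.1173) = 0.5658×0.6866 = 0.3885 mol·L⁻¹.
Y_S = C_S/C_{R0} = 0.3885/4.99 = 0.0779.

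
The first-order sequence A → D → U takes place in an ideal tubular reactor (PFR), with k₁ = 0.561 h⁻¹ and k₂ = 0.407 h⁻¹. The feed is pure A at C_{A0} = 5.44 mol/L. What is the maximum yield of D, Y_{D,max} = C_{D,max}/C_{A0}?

For a first-order series the maximum intermediate yield is C_{D,max}/C_{A0} = (k₁/k₂)^[k₂/(k₂−k₁)].
= (0.561/0.407)^(0.407/(0.407−0.561)) = (1.378)^(-2.643) = 0.4282.

0.428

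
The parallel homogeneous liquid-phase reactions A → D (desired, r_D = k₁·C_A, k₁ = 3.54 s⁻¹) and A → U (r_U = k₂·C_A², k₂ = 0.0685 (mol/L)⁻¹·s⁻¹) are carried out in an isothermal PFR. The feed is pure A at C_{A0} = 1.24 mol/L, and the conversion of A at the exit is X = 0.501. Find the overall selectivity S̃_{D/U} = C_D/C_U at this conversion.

C_A = C_{A0}(1−X) = 0.6188 mol/L.
Along a PFR/batch, dC_D/dC_A = −r_D/(r_D+r_U) = −k₁/(k₁+k₂·C_A).
Integrating from C_{A0} to C_A: C_D = (3.54/0.0685)·ln[(3.54+0.0685·1.24)/(3.54+0.0685·0.619)] = 51.68·ln(3.625/3.582) = 0.6103 mol/L.
C_U = (C_{A0}−C_A)−C_D = 0.01097 mol/L; S̃_{D/U} = 0.6103/0.01097 = 55.6.

55.6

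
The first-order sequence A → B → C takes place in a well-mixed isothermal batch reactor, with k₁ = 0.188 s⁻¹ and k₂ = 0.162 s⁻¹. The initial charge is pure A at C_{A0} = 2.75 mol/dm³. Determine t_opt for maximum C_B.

For first-order series the maximum of C_B occurs at t_opt = ln(k₂/k₁)/(k₂−k₁).
= ln(0.162/0.188)/(0.162−0.188) = ln(0.8617)/-0.02600 = -0.1488/-0.02600 = 5.72 s.

5.72 s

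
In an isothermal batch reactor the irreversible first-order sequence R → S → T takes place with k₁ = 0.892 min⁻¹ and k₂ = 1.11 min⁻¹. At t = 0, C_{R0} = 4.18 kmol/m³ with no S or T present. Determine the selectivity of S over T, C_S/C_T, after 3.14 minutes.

Solving the coupled first-order balances gives C_S(t) = [k₁/(k₂−k₁)]·C_{R0}·(e^(−k₁t) − e^(−k₂t)).
e^(−k₁t) = e^(−0.892×3.14) = e^(−2.801) = 0.06076; e^(−k₂t) = e^(−3.485) = 0.03064.
C_S = 0.892×4.18/(1.11−0.892) × (0.06076−0.03064) = 17.10×0.03012 = 0.5151 kmol/m³.
C_R = C_{R0}e^(−k₁t) = 0.2540 kmol/m³, so C_T = C_{R0}−C_R−C_S = 3.411 kmol/m³; C_S/C_T = 0.151.

0.151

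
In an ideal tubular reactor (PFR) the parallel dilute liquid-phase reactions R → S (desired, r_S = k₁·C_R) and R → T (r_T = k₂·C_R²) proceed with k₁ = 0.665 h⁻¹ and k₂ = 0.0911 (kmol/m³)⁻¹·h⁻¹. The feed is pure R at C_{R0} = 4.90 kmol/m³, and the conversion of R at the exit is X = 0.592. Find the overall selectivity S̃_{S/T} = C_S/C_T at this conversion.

2.16

C_R = C_{R0}(1−X) = 1.999 kmol/m³.
Along a PFR/batch, dC_S/dC_R = −r_S/(r_S+r_T) = −k₁/(k₁+k₂·C_R).
Integrating from C_{R0} to C_R: C_S = (0.665/0.0911)·ln[(0.665+0.0911·4.90)/(0.665+0.0911·2.00)] = 7.300·ln(1.111/0.8471) = 1.982 kmol/m³.
C_T = (C_{R0}−C_R)−C_S = 0.9188 kmol/m³; S̃_{S/T} = 1.982/0.9188 = 2.16.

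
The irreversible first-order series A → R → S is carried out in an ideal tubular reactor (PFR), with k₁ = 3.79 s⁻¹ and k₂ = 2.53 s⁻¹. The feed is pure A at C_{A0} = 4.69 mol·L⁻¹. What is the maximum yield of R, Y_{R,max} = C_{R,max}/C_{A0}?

At the optimum, C_{R,max}/C_{A0} = (k₁/k₂)^[k₂/(k₂−k₁)].
= (3.79/2.53)^(2.53/(2.53−3.79)) = (1.498)^(-2.008) = 0.4442.

0.444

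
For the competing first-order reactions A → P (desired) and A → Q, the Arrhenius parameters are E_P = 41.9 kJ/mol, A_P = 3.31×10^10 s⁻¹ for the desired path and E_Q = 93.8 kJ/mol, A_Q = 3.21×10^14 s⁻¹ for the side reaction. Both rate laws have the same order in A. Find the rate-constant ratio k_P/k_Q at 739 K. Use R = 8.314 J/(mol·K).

0.481

Since both paths have the same order in A, the concentration cancels and S_{P/Q} = k_P/k_Q = (A_P/A_Q)·exp[(E_Q−E_P)/(RT)].
(E_Q−E_P)/(RT) = (93.8−41.9)×10³/(8.314×739) = 51900/6144 = 8.447.
k_P/k_Q = (3.31×10^10/3.21×10^14)·exp(8.447) = 1.031×10^-4 × 4662 = 0.481.
Since E_P < E_Q, lowering the temperature improves selectivity toward P.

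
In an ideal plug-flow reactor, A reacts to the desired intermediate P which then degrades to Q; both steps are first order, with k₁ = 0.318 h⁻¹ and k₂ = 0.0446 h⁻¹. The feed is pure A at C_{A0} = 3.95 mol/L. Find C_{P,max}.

Evaluating C_P at τ_opt = ln(k₂/k₁)/(k₂−k₁) gives C_{P,max}/C_{A0} = (k₁/k₂)^[k₂/(k₂−k₁)].
= (0.318/0.0446)^(0.0446/(0.0446−0.318)) = (7.130)^(-0.1631) = 0.7258.
C_{P,max} = 0.7258×3.95 = 2.87 mol/L.

2.87 mol/L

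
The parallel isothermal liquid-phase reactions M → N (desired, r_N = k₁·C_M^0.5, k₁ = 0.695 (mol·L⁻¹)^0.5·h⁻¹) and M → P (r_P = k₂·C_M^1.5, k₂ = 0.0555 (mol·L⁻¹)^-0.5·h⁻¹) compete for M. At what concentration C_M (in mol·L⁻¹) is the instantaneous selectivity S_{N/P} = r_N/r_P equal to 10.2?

1.23 mol·L⁻¹

S_{N/P} = (k₁/k₂)·C_M⁻¹ ⇒ C_M = (S·k₂/k₁)^(-1).
= (10.2×0.0555/0.695)^(-1) = (0.8145)^(-1) = 1.23 mol·L⁻¹.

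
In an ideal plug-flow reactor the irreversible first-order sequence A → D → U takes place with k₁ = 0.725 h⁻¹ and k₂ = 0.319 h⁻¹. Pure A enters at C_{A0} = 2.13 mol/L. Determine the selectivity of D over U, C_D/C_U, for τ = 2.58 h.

Solving the coupled first-order balances gives C_D(τ) = [k₁/(k₂−k₁)]·C_{A0}·(e^(−k₁τ) − e^(−k₂τ)).
e^(−k₁τ) = e^(−0.725×2.58) = e^(−1.871) = 0.1540; e^(−k₂τ) = e^(−0.8230) = 0.4391.
C_D = 0.725×2.13/(0.319−0.725) × (0.1540−0.4391) = (-3.804)×(-0.2851) = 1.084 mol/L.
C_A = C_{A0}e^(−k₁τ) = 0.3281 mol/L, so C_U = C_{A0}−C_A−C_D = 0.7176 mol/L; C_D/C_U = 1.51.

1.51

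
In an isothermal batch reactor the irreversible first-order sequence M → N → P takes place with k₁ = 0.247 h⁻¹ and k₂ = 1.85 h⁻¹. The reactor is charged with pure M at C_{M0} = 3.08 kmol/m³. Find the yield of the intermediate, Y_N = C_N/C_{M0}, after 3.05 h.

0.0720

The intermediate concentration in a first-order A→B→C sequence is C_N = k₁C_{M0}(e^(−k₁t) − e^(−k₂t))/(k₂−k₁).
e^(−k₁t) = e^(−0.247×3.05) = e^(−0.7533) = 0.4708; e^(−k₂t) = e^(−5.643) = 0.003544.
C_N = 0.247×3.08/(1.85−0.247) × (0.4708−0.003544) = 0.4746×0.4672 = 0.2217 kmol/m³.
Y_N = C_N/C_{M0} = 0.2217/3.08 = 0.0720.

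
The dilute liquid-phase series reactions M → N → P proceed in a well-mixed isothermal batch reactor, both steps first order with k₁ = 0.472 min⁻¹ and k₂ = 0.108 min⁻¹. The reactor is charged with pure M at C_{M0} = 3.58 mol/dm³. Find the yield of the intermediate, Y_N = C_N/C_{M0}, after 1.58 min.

0.478

For first-order series with pure M initially, C_N(t) = k₁C_{M0}/(k₂−k₁)·(e^(−k₁t) − e^(−k₂t)).
e^(−k₁t) = e^(−0.472×1.58) = e^(−0.7458) = 0.4744; e^(−k₂t) = e^(−0.1706) = 0.8431.
C_N = 0.472×3.58/(0.108−0.472) × (0.4744−0.8431) = (-4.642)×(-0.3688) = 1.712 mol/dm³.
Y_N = C_N/C_{M0} = 1.712/3.58 = 0.478.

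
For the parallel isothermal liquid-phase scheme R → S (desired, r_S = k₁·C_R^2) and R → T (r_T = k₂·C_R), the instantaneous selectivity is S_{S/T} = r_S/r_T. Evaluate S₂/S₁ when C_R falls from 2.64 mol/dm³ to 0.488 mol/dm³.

0.185

S_{S/T} = (k₁/k₂)·C_R, so S₂/S₁ = (C_{R,2}/C_{R,1}).
= 0.488/2.64 = 0.185.
Selectivity toward S falls as C_R falls — high-concentration operation is favoured.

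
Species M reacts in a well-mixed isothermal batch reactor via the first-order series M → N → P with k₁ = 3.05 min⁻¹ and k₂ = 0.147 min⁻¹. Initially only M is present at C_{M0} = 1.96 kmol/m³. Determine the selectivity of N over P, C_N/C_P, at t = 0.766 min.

The intermediate concentration in a first-order A→B→C sequence is C_N = k₁C_{M0}(e^(−k₁t) − e^(−k₂t))/(k₂−k₁).
e^(−k₁t) = e^(−3.05×0.766) = e^(−2.336) = 0.09668; e^(−k₂t) = e^(−0.1126) = 0.8935.
C_N = 3.05×1.96/(0.147−3.05) × (0.09668−0.8935) = (-2.059)×(-0.7968) = 1.641 kmol/m³.
C_M = C_{M0}e^(−k₁t) = 0.1895 kmol/m³, so C_P = C_{M0}−C_M−C_N = 0.1296 kmol/m³; C_N/C_P = 12.7.

12.7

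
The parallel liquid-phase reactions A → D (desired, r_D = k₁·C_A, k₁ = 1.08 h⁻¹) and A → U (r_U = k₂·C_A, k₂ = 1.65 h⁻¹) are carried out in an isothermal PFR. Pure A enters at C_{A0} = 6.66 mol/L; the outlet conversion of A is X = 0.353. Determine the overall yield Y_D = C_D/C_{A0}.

C_A = C_{A0}(1−X) = 4.309 mol/L.
Both paths are first order in A, so the instantaneous fraction to D is constant: dC_D/d(−C_A) = k₁/(k₁+k₂) = 0.3956.
C_D = 0.3956·(C_{A0}−C_A) = 0.3956×2.351 = 0.930 mol/L.
Y_D = C_D/C_{A0} = 0.9301/6.66 = 0.140.

0.140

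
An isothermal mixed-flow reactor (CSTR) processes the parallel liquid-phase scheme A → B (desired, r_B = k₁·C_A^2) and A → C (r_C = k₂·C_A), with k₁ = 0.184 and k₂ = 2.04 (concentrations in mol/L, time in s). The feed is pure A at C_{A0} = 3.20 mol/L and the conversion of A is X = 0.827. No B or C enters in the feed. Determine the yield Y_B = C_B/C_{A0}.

Exit C_A = C_{A0}(1−X) = 3.20×0.173 = 0.5536 mol/L.
A CSTR operates uniformly at the exit composition, giving r_B = 0.05639 and r_C = 1.129 (each k·C_A^n at C_A = 0.5536).
Fraction of consumed A going to B: r_B/(r_B+r_C) = 0.04756.
C_B = 0.04756·C_{A0}·X = 0.04756×3.20×0.827 = 0.126 mol/L; Y_B = C_B/C_{A0} = 0.0393.

0.0393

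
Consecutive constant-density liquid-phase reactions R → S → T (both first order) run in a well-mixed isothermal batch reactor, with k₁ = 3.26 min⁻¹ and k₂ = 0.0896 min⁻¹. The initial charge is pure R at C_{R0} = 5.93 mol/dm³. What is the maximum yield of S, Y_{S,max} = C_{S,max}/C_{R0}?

0.903

Evaluating C_S at t_opt = ln(k₂/k₁)/(k₂−k₁) gives C_{S,max}/C_{R0} = (k₁/k₂)^[k₂/(k₂−k₁)].
= (3.26/0.0896)^(0.0896/(0.0896−3.26)) = (36.38)^(-0.02826) = 0.9034.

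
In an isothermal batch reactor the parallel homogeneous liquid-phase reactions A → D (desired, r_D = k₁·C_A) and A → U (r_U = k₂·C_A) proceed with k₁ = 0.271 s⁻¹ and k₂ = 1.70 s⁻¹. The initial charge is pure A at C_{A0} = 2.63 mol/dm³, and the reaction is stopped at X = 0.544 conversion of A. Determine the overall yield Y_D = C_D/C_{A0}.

C_A = C_{A0}(1−X) = 1.199 mol/dm³.
Both paths are first order in A, so the instantaneous fraction to D is constant: dC_D/d(−C_A) = k₁/(k₁+k₂) = 0.1375.
C_D = 0.1375·(C_{A0}−C_A) = 0.1375×1.431 = 0.197 mol/dm³.
Y_D = C_D/C_{A0} = 0.1967/2.63 = 0.0748.

0.0748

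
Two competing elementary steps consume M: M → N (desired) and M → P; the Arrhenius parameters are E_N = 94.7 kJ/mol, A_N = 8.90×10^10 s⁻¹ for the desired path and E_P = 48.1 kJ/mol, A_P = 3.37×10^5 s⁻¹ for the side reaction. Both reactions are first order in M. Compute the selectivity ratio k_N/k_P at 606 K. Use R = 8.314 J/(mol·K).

With equal orders, S_{N/P} = k_N/k_P = (A_N/A_P)·exp[(E_P−E_N)/(RT)].
(E_P−E_N)/(RT) = (48.1−94.7)×10³/(8.314×606) = -46600/5038 = -9.249.
k_N/k_P = (8.90×10^10/3.37×10^5)·exp(-9.249) = 2.641×10^5 × 9.619×10^-5 = 25.4.
Since E_N > E_P, raising the temperature improves selectivity toward N.

25.4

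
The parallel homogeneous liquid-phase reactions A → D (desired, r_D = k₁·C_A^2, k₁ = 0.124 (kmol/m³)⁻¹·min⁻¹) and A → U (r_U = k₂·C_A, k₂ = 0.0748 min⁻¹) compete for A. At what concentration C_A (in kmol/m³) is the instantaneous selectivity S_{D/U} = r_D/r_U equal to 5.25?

3.17 kmol/m³

S_{D/U} = (k₁/k₂)·C_A ⇒ C_A = S·k₂/k₁.
= 5.25×0.0748/0.124 = 3.17 kmol/m³.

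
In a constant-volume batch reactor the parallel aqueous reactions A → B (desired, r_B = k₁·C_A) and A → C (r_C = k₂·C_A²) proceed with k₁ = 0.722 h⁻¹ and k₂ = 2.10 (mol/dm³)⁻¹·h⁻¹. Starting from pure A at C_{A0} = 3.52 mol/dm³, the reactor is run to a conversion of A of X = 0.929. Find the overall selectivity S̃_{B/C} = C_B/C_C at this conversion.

C_A = C_{A0}(1−X) = 0.2499 mol/dm³.
Along a PFR/batch, dC_B/dC_A = −r_B/(r_B+r_C) = −k₁/(k₁+k₂·C_A).
Integrating from C_{A0} to C_A: C_B = (0.722/2.10)·ln[(0.722+2.10·3.52)/(0.722+2.10·0.250)] = 0.3438·ln(8.114/1.247) = 0.6440 mol/dm³.
C_C = (C_{A0}−C_A)−C_B = 2.626 mol/dm³; S̃_{B/C} = 0.6440/2.626 = 0.245.

0.245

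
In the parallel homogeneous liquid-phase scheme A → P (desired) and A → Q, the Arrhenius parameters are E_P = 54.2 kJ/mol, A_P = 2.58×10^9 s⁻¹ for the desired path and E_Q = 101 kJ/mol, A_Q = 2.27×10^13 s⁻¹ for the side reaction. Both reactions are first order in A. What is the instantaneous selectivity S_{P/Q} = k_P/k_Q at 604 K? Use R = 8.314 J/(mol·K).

Since both paths have the same order in A, the concentration cancels and S_{P/Q} = k_P/k_Q = (A_P/A_Q)·exp[(E_Q−E_P)/(RT)].
(E_Q−E_P)/(RT) = (101−54.2)×10³/(8.314×604) = 46800/5022 = 9.320.
k_P/k_Q = (2.58×10^9/2.27×10^13)·exp(9.320) = 1.137×10^-4 × 11155 = 1.27.
Since E_P < E_Q, lowering the temperature improves selectivity toward P.

1.27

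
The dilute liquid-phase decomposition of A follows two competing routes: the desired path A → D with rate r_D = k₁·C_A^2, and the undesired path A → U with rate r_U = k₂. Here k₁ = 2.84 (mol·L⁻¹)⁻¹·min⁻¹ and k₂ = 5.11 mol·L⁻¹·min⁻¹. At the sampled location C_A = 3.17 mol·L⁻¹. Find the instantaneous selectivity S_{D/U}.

5.58

S_{D/U} = r_D/r_U = (k₁·C_A^2)/(k₂) = (k₁/k₂)·C_A^2.
= (2.84×3.170^2) / (5.11) = 28.54/5.110 = 5.58.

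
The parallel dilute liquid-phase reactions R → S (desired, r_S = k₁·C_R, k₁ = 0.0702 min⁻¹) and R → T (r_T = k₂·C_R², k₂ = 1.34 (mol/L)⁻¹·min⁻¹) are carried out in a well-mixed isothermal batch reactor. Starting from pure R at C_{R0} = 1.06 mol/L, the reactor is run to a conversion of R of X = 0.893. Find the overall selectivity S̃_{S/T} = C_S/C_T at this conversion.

0.118

C_R = C_{R0}(1−X) = 0.1134 mol/L.
Along a PFR/batch, dC_S/dC_R = −r_S/(r_S+r_T) = −k₁/(k₁+k₂·C_R).
Integrating from C_{R0} to C_R: C_S = (0.0702/1.34)·ln[(0.0702+1.34·1.06)/(0.0702+1.34·0.113)] = 0.05239·ln(1.491/0.2222) = 0.09972 mol/L.
C_T = (C_{R0}−C_R)−C_S = 0.8469 mol/L; S̃_{S/T} = 0.09972/0.8469 = 0.118.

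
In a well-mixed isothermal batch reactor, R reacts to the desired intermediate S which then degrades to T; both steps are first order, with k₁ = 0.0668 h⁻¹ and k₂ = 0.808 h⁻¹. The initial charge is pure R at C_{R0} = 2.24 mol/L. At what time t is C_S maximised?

3.36 h

For first-order series the maximum of C_S occurs at t_opt = ln(k₂/k₁)/(k₂−k₁).
= ln(0.808/0.0668)/(0.808−0.0668) = ln(12.10)/0.7412 = 2.493/0.7412 = 3.36 h.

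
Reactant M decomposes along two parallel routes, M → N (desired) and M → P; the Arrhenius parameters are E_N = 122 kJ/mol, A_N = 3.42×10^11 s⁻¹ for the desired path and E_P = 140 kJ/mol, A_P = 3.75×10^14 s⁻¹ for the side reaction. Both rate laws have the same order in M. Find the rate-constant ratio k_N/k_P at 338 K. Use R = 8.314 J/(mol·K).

0.552

With equal orders, S_{N/P} = k_N/k_P = (A_N/A_P)·exp[(E_P−E_N)/(RT)].
(E_P−E_N)/(RT) = (140−122)×10³/(8.314×338) = 18000/2810 = 6.405.
k_N/k_P = (3.42×10^11/3.75×10^14)·exp(6.405) = 9.120×10^-4 × 605.1 = 0.552.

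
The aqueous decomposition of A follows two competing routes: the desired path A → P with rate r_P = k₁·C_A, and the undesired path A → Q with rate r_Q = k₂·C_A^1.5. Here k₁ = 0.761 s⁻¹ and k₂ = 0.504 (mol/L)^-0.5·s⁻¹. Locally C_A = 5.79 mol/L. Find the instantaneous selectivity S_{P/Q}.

0.628

S_{P/Q} = r_P/r_Q = (k₁·C_A)/(k₂·C_A^1.5) = (k₁/k₂)·C_A^-0.5.
= (0.761×5.790) / (0.504×5.790^1.5) = 4.406/7.022 = 0.628.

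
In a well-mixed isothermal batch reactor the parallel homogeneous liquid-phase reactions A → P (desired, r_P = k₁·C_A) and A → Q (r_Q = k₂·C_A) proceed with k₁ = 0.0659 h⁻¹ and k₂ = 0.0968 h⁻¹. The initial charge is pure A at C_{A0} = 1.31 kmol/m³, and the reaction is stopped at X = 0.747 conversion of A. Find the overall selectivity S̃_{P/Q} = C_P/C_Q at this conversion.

0.681

C_A = C_{A0}(1−X) = 0.3314 kmol/m³.
Both paths are first order in A, so the instantaneous fraction to P is constant: dC_P/d(−C_A) = k₁/(k₁+k₂) = 0.4050.
C_P = 0.4050·(C_{A0}−C_A) = 0.4050×0.9786 = 0.396 kmol/m³.
C_Q = (C_{A0}−C_A)−C_P = 0.5822 kmol/m³; S̃_{P/Q} = 0.3964/0.5822 = 0.681.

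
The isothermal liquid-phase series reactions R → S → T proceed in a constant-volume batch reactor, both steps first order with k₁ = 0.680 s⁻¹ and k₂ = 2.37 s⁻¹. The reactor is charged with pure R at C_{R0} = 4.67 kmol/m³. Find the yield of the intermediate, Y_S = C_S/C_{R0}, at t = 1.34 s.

Solving the coupled first-order balances gives C_S(t) = [k₁/(k₂−k₁)]·C_{R0}·(e^(−k₁t) − e^(−k₂t)).
e^(−k₁t) = e^(−0.680×1.34) = e^(−0.9112) = 0.4020; e^(−k₂t) = e^(−3.176) = 0.04176.
C_S = 0.680×4.67/(2.37−0.680) × (0.4020−0.04176) = 1.879×0.3603 = 0.6770 kmol/m³.
Y_S = C_S/C_{R0} = 0.6770/4.67 = 0.145.

0.145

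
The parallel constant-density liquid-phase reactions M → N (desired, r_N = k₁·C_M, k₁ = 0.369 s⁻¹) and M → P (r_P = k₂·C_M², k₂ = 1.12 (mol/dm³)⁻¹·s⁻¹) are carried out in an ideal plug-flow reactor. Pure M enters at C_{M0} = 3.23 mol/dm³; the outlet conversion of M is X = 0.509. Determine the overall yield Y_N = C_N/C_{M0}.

0.0632

C_M = C_{M0}(1−X) = 1.586 mol/dm³.
Along a PFR/batch, dC_N/dC_M = −r_N/(r_N+r_P) = −k₁/(k₁+k₂·C_M).
Integrating from C_{M0} to C_M: C_N = (0.369/1.12)·ln[(0.369+1.12·3.23)/(0.369+1.12·1.59)] = 0.3295·ln(3.987/2.145) = 0.2042 mol/dm³.
Y_N = C_N/C_{M0} = 0.2042/3.23 = 0.0632.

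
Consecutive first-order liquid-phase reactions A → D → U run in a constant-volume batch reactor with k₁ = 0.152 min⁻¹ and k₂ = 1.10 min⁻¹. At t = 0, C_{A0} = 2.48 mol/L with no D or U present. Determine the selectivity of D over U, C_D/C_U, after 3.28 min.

Solving the coupled first-order balances gives C_D(t) = [k₁/(k₂−k₁)]·C_{A0}·(e^(−k₁t) − e^(−k₂t)).
e^(−k₁t) = e^(−0.152×3.28) = e^(−0.4986) = 0.6074; e^(−k₂t) = e^(−3.608) = 0.02711.
C_D = 0.152×2.48/(1.10−0.152) × (0.6074−0.02711) = 0.3976×0.5803 = 0.2307 mol/L.
C_A = C_{A0}e^(−k₁t) = 1.506 mol/L, so C_U = C_{A0}−C_A−C_D = 0.7429 mol/L; C_D/C_U = 0.311.

0.311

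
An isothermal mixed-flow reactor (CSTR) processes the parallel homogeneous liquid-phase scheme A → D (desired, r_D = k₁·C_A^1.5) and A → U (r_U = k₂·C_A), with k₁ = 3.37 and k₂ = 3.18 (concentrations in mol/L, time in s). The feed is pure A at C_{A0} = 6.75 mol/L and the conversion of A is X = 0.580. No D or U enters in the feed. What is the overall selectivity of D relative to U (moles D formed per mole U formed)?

Exit C_A = C_{A0}(1−X) = 6.75×0.420 = 2.835 mol/L.
A CSTR operates uniformly at the exit composition, giving r_D = 16.09 and r_U = 9.015 (each k·C_A^n at C_A = 2.835).
Overall selectivity = C_D/C_U = r_Dτ/(r_Uτ) = r_D/r_U = 1.78.

1.78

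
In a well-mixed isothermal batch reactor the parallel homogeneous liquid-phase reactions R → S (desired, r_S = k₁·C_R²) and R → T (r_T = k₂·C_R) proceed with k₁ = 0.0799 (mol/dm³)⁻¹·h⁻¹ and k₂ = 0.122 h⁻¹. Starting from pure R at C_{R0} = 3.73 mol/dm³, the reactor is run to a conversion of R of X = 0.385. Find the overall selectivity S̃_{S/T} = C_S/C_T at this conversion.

C_R = C_{R0}(1−X) = 2.294 mol/dm³.
Along a PFR/batch, dC_T/dC_R = −r_T/(r_S+r_T) = −k₂/(k₂+k₁·C_R).
Integrating from C_{R0} to C_R: C_T = (0.122/0.0799)·ln[(0.122+0.0799·3.73)/(0.122+0.0799·2.29)] = 1.527·ln(0.4200/0.3053) = 0.4872 mol/dm³.
Then C_S = (C_{R0}−C_R) − C_T = 1.436 − 0.4872 = 0.9489 mol/dm³.
S̃_{S/T} = C_S/C_T = 0.9489/0.4872 = 1.95.

1.95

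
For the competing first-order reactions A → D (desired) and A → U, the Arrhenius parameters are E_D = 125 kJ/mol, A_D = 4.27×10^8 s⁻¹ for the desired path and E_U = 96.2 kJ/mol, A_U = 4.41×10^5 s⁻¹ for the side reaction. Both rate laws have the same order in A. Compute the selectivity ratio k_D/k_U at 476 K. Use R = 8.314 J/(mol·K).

With equal orders, S_{D/U} = k_D/k_U = (A_D/A_U)·exp[(E_U−E_D)/(RT)].
(E_U−E_D)/(RT) = (96.2−125)×10³/(8.314×476) = -28800/3957 = -7.277.
k_D/k_U = (4.27×10^8/4.41×10^5)·exp(-7.277) = 968.3 × 6.910×10^-4 = 0.669.
Since E_D > E_U, raising the temperature improves selectivity toward D.

0.669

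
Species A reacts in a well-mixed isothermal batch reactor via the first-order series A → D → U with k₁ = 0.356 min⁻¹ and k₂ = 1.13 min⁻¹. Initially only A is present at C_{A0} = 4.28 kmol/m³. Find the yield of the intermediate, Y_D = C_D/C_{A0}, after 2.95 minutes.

0.145

The intermediate concentration in a first-order A→B→C sequence is C_D = k₁C_{A0}(e^(−k₁t) − e^(−k₂t))/(k₂−k₁).
e^(−k₁t) = e^(−0.356×2.95) = e^(−1.050) = 0.3499; e^(−k₂t) = e^(−3.333) = 0.03567.
C_D = 0.356×4.28/(1.13−0.356) × (0.3499−0.03567) = 1.969×0.3142 = 0.6185 kmol/m³.
Y_D = C_D/C_{A0} = 0.6185/4.28 = 0.145.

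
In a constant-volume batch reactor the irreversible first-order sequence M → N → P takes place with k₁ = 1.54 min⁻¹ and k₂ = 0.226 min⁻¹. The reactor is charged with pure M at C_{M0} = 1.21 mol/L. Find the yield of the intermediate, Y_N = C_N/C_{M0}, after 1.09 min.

The intermediate concentration in a first-order A→B→C sequence is C_N = k₁C_{M0}(e^(−k₁t) − e^(−k₂t))/(k₂−k₁).
e^(−k₁t) = e^(−1.54×1.09) = e^(−1.679) = 0.1866; e^(−k₂t) = e^(−0.2463) = 0.7817.
C_N = 1.54×1.21/(0.226−1.54) × (0.1866−0.7817) = (-1.418)×(-0.5950) = 0.8438 mol/L.
Y_N = C_N/C_{M0} = 0.8438/1.21 = 0.697.

0.697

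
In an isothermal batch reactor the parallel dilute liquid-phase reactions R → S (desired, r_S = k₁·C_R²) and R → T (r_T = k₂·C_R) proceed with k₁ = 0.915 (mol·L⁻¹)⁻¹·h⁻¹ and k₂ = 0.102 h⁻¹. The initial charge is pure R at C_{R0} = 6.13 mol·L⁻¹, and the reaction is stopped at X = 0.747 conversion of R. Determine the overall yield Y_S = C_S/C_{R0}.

0.723

C_R = C_{R0}(1−X) = 1.551 mol·L⁻¹.
Along a PFR/batch, dC_T/dC_R = −r_T/(r_S+r_T) = −k₂/(k₂+k₁·C_R).
Integrating from C_{R0} to C_R: C_T = (0.102/0.915)·ln[(0.102+0.915·6.13)/(0.102+0.915·1.55)] = 0.1115·ln(5.711/1.521) = 0.1475 mol·L⁻¹.
Then C_S = (C_{R0}−C_R) − C_T = 4.579 − 0.1475 = 4.432 mol·L⁻¹.
Y_S = C_S/C_{R0} = 4.432/6.13 = 0.723.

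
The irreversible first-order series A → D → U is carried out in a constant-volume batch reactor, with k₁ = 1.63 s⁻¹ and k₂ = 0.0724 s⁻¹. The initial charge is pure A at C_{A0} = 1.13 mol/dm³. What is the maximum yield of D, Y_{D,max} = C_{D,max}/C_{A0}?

At the optimum, C_{D,max}/C_{A0} = (k₁/k₂)^[k₂/(k₂−k₁)].
= (1.63/0.0724)^(0.0724/(0.0724−1.63)) = (22.51)^(-0.04648) = 0.8652.

0.865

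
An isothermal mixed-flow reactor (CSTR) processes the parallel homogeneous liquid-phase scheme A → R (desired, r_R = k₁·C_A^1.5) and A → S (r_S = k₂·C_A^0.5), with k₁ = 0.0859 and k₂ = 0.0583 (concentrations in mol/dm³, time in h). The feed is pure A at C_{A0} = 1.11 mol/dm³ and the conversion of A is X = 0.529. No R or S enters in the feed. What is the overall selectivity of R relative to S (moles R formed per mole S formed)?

Exit C_A = C_{A0}(1−X) = 1.11×0.471 = 0.5228 mol/dm³.
A CSTR operates uniformly at the exit composition, giving r_R = 0.03247 and r_S = 0.04215 (each k·C_A^n at C_A = 0.5228).
Overall selectivity = C_R/C_S = r_Rτ/(r_Sτ) = r_R/r_S = 0.770.

0.770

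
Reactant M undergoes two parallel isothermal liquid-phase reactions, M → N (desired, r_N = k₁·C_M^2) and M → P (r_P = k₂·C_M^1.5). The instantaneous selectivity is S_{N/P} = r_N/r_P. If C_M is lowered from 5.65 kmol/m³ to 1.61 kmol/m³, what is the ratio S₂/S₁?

S_{N/P} = (k₁/k₂)·C_M^0.5, so S₂/S₁ = (C_{M,2}/C_{M,1})^0.5.
= (1.61/5.65)^0.5 = (0.2850)^0.5 = 0.534.

0.534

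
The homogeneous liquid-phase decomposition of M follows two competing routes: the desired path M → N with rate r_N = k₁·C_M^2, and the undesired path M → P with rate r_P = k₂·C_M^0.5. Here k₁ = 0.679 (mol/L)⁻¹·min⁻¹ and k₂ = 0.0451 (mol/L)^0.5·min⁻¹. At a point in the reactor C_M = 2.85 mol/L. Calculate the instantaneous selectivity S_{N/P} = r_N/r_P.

72.4

S_{N/P} = r_N/r_P = (k₁·C_M^2)/(k₂·C_M^0.5) = (k₁/k₂)·C_M^1.5.
= (0.679×2.850^2) / (0.0451×2.850^0.5) = 5.515/0.07614 = 72.4.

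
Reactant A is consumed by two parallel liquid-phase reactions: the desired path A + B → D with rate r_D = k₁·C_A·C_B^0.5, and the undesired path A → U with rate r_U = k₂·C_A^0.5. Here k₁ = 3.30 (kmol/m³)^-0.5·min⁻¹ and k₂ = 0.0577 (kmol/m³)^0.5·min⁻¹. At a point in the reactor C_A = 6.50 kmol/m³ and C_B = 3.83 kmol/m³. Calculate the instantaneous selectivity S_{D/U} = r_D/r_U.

S_{D/U} = r_D/r_U = (k₁·C_A·C_B^0.5)/(k₂·C_A^0.5) = (k₁/k₂)·C_A^0.5·C_B^0.5.
= (3.30×6.500×3.830^0.5) / (0.0577×6.500^0.5) = 41.98/0.1471 = 285.
Since the desired path is higher order in A, keeping C_A high (PFR or concentrated feed) favours D.

285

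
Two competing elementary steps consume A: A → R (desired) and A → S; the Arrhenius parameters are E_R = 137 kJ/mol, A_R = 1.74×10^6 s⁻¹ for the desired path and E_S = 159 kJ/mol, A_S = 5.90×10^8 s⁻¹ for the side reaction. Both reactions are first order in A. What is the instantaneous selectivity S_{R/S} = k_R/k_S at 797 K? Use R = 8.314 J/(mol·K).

0.0816

With equal orders, S_{R/S} = k_R/k_S = (A_R/A_S)·exp[(E_S−E_R)/(RT)].
(E_S−E_R)/(RT) = (159−137)×10³/(8.314×797) = 22000/6626 = 3.320.
k_R/k_S = (1.74×10^6/5.90×10^8)·exp(3.320) = 0.002949 × 27.66 = 0.0816.
Since E_R < E_S, lowering the temperature improves selectivity toward R.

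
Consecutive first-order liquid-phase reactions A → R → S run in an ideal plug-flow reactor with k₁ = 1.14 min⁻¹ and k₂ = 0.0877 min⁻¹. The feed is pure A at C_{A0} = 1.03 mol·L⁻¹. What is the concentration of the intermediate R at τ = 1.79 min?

0.809 mol·L⁻¹

For first-order series with pure A initially, C_R(τ) = k₁C_{A0}/(k₂−k₁)·(e^(−k₁τ) − e^(−k₂τ)).
e^(−k₁τ) = e^(−1.14×1.79) = e^(−2.041) = 0.1300; e^(−k₂τ) = e^(−0.1570) = 0.8547.
C_R = 1.14×1.03/(0.0877−1.14) × (0.1300−0.8547) = (-1.116)×(-0.7248) = 0.8087 mol·L⁻¹.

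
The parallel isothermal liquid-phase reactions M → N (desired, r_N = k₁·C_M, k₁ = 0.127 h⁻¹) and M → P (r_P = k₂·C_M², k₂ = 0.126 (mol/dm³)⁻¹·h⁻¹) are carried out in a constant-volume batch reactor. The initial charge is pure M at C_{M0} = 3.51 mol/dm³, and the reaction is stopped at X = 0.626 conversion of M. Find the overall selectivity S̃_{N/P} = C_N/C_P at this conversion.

C_M = C_{M0}(1−X) = 1.313 mol/dm³.
Along a PFR/batch, dC_N/dC_M = −r_N/(r_N+r_P) = −k₁/(k₁+k₂·C_M).
Integrating from C_{M0} to C_M: C_N = (0.127/0.126)·ln[(0.127+0.126·3.51)/(0.127+0.126·1.31)] = 1.008·ln(0.5693/0.2924) = 0.6715 mol/dm³.
C_P = (C_{M0}−C_M)−C_N = 1.526 mol/dm³; S̃_{N/P} = 0.6715/1.526 = 0.440.

0.440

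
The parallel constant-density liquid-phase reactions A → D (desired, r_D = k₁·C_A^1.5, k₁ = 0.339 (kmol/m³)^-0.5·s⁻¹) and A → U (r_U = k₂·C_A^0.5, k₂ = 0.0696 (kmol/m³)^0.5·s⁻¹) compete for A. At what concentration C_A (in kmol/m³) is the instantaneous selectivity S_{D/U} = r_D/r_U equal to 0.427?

0.0877 kmol/m³

S_{D/U} = (k₁/k₂)·C_A ⇒ C_A = S·k₂/k₁.
= 0.427×0.0696/0.339 = 0.0877 kmol/m³.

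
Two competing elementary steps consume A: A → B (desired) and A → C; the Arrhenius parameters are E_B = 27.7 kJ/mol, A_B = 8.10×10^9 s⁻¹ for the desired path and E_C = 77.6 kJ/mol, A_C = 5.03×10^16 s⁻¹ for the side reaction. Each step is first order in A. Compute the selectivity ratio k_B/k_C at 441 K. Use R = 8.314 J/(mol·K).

0.131

With equal orders, S_{B/C} = k_B/k_C = (A_B/A_C)·exp[(E_C−E_B)/(RT)].
(E_C−E_B)/(RT) = (77.6−27.7)×10³/(8.314×441) = 49900/3666 = 13.61.
k_B/k_C = (8.10×10^9/5.03×10^16)·exp(13.61) = 1.610×10^-7 × 8.141×10^5 = 0.131.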